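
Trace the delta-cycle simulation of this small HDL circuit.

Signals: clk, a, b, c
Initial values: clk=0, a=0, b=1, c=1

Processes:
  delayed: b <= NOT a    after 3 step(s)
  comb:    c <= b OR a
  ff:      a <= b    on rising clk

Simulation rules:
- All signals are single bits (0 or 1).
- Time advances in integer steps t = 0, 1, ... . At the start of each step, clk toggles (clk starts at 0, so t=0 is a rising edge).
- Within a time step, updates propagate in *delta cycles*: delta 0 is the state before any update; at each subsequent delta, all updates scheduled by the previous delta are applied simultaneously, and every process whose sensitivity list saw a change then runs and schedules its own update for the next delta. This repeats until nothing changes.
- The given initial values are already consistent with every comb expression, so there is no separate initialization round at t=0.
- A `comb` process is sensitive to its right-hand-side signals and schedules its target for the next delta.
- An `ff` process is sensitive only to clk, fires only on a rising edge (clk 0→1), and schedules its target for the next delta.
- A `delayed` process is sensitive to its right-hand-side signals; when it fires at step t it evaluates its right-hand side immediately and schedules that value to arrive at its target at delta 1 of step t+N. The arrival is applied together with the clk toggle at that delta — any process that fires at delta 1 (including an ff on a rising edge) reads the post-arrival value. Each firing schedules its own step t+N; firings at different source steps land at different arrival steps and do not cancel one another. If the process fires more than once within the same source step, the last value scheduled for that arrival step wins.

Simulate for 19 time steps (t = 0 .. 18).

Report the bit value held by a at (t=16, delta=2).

1

t0.Δ0 b=1 a=0 c=1 clk=0
t0.Δ1 b=1 a=0 c=1 clk=1
t0.Δ2 b=1 a=1 c=1 clk=1
t1.Δ0 b=1 a=1 c=1 clk=1
t1.Δ1 b=1 a=1 c=1 clk=0
t2.Δ0 b=1 a=1 c=1 clk=0
t2.Δ1 b=1 a=1 c=1 clk=1
t3.Δ0 b=1 a=1 c=1 clk=1
t3.Δ1 b=0 a=1 c=1 clk=0
t4.Δ0 b=0 a=1 c=1 clk=0
t4.Δ1 b=0 a=1 c=1 clk=1
t4.Δ2 b=0 a=0 c=1 clk=1
t4.Δ3 b=0 a=0 c=0 clk=1
t5.Δ0 b=0 a=0 c=0 clk=1
t5.Δ1 b=0 a=0 c=0 clk=0
t6.Δ0 b=0 a=0 c=0 clk=0
t6.Δ1 b=0 a=0 c=0 clk=1
t7.Δ0 b=0 a=0 c=0 clk=1
t7.Δ1 b=1 a=0 c=0 clk=0
t7.Δ2 b=1 a=0 c=1 clk=0
t8.Δ0 b=1 a=0 c=1 clk=0
t8.Δ1 b=1 a=0 c=1 clk=1
t8.Δ2 b=1 a=1 c=1 clk=1
t9.Δ0 b=1 a=1 c=1 clk=1
t9.Δ1 b=1 a=1 c=1 clk=0
t10.Δ0 b=1 a=1 c=1 clk=0
t10.Δ1 b=1 a=1 c=1 clk=1
t11.Δ0 b=1 a=1 c=1 clk=1
t11.Δ1 b=0 a=1 c=1 clk=0
t12.Δ0 b=0 a=1 c=1 clk=0
t12.Δ1 b=0 a=1 c=1 clk=1
t12.Δ2 b=0 a=0 c=1 clk=1
t12.Δ3 b=0 a=0 c=0 clk=1
t13.Δ0 b=0 a=0 c=0 clk=1
t13.Δ1 b=0 a=0 c=0 clk=0
t14.Δ0 b=0 a=0 c=0 clk=0
t14.Δ1 b=0 a=0 c=0 clk=1
t15.Δ0 b=0 a=0 c=0 clk=1
t15.Δ1 b=1 a=0 c=0 clk=0
t15.Δ2 b=1 a=0 c=1 clk=0
t16.Δ0 b=1 a=0 c=1 clk=0
t16.Δ1 b=1 a=0 c=1 clk=1
t16.Δ2 b=1 a=1 c=1 clk=1
t17.Δ0 b=1 a=1 c=1 clk=1
t17.Δ1 b=1 a=1 c=1 clk=0
t18.Δ0 b=1 a=1 c=1 clk=0
t18.Δ1 b=1 a=1 c=1 clk=1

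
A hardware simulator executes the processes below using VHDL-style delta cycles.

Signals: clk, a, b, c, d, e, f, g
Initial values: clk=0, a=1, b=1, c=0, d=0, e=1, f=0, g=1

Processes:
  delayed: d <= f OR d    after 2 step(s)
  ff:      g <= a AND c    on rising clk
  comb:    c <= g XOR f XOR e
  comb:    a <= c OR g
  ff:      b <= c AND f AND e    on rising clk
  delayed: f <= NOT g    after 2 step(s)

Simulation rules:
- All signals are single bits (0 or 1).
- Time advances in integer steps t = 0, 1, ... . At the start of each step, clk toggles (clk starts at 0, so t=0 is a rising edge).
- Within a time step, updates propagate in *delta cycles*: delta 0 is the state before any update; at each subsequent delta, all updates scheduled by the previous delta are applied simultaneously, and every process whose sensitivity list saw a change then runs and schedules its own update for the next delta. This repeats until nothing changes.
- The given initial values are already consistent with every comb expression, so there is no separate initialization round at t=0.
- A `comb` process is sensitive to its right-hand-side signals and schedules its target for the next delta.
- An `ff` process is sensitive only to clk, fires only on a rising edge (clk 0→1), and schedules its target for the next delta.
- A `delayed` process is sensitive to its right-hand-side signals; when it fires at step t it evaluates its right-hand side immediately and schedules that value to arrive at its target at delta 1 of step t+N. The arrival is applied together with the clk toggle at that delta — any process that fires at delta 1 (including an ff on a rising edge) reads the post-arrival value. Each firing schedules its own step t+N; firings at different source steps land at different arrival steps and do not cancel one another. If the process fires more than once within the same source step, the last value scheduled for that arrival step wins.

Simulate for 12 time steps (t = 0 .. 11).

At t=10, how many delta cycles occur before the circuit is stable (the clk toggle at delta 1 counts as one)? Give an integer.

2

t0.Δ0 b=1 a=1 e=1 f=0 c=0 clk=0 g=1 d=0
t0.Δ1 b=1 a=1 e=1 f=0 c=0 clk=1 g=1 d=0
t0.Δ2 b=0 a=1 e=1 f=0 c=0 clk=1 g=0 d=0
t0.Δ3 b=0 a=0 e=1 f=0 c=1 clk=1 g=0 d=0
t0.Δ4 b=0 a=1 e=1 f=0 c=1 clk=1 g=0 d=0
t1.Δ0 b=0 a=1 e=1 f=0 c=1 clk=1 g=0 d=0
t1.Δ1 b=0 a=1 e=1 f=0 c=1 clk=0 g=0 d=0
t2.Δ0 b=0 a=1 e=1 f=0 c=1 clk=0 g=0 d=0
t2.Δ1 b=0 a=1 e=1 f=1 c=1 clk=1 g=0 d=0
t2.Δ2 b=1 a=1 e=1 f=1 c=0 clk=1 g=1 d=0
t2.Δ3 b=1 a=1 e=1 f=1 c=1 clk=1 g=1 d=0
t3.Δ0 b=1 a=1 e=1 f=1 c=1 clk=1 g=1 d=0
t3.Δ1 b=1 a=1 e=1 f=1 c=1 clk=0 g=1 d=0
t4.Δ0 b=1 a=1 e=1 f=1 c=1 clk=0 g=1 d=0
t4.Δ1 b=1 a=1 e=1 f=0 c=1 clk=1 g=1 d=1
t4.Δ2 b=0 a=1 e=1 f=0 c=0 clk=1 g=1 d=1
t5.Δ0 b=0 a=1 e=1 f=0 c=0 clk=1 g=1 d=1
t5.Δ1 b=0 a=1 e=1 f=0 c=0 clk=0 g=1 d=1
t6.Δ0 b=0 a=1 e=1 f=0 c=0 clk=0 g=1 d=1
t6.Δ1 b=0 a=1 e=1 f=0 c=0 clk=1 g=1 d=1
t6.Δ2 b=0 a=1 e=1 f=0 c=0 clk=1 g=0 d=1
t6.Δ3 b=0 a=0 e=1 f=0 c=1 clk=1 g=0 d=1
t6.Δ4 b=0 a=1 e=1 f=0 c=1 clk=1 g=0 d=1
t7.Δ0 b=0 a=1 e=1 f=0 c=1 clk=1 g=0 d=1
t7.Δ1 b=0 a=1 e=1 f=0 c=1 clk=0 g=0 d=1
t8.Δ0 b=0 a=1 e=1 f=0 c=1 clk=0 g=0 d=1
t8.Δ1 b=0 a=1 e=1 f=1 c=1 clk=1 g=0 d=1
t8.Δ2 b=1 a=1 e=1 f=1 c=0 clk=1 g=1 d=1
t8.Δ3 b=1 a=1 e=1 f=1 c=1 clk=1 g=1 d=1
t9.Δ0 b=1 a=1 e=1 f=1 c=1 clk=1 g=1 d=1
t9.Δ1 b=1 a=1 e=1 f=1 c=1 clk=0 g=1 d=1
t10.Δ0 b=1 a=1 e=1 f=1 c=1 clk=0 g=1 d=1
t10.Δ1 b=1 a=1 e=1 f=0 c=1 clk=1 g=1 d=1
t10.Δ2 b=0 a=1 e=1 f=0 c=0 clk=1 g=1 d=1
t11.Δ0 b=0 a=1 e=1 f=0 c=0 clk=1 g=1 d=1
t11.Δ1 b=0 a=1 e=1 f=0 c=0 clk=0 g=1 d=1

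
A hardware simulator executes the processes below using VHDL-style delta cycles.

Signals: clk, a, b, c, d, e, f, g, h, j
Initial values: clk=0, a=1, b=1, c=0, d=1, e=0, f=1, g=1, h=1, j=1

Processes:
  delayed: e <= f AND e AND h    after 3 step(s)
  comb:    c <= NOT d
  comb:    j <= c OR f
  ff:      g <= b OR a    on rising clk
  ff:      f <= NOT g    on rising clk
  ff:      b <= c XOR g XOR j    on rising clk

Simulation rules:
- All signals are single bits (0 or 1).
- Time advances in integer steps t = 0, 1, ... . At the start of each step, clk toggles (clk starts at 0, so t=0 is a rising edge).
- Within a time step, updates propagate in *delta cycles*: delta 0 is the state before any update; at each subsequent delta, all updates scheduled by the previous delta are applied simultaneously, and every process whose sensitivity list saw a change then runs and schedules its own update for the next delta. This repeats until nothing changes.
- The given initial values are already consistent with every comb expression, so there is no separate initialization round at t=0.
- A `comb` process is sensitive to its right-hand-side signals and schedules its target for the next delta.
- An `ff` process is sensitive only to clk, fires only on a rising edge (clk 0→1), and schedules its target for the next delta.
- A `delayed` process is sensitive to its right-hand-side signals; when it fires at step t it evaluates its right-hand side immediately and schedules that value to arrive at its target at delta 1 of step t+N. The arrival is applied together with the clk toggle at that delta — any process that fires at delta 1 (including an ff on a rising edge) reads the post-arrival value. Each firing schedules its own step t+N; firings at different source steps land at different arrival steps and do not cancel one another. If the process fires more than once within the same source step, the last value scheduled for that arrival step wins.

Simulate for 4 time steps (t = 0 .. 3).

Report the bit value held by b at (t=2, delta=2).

t=0 Δ0: f=1 h=1 e=0 d=1 j=1 c=0 clk=0 a=1 b=1 g=1
  Δ1: clk:0→1
  Δ2: f:1→0, b:1→0
  Δ3: j:1→0
  (3Δ to stable)
t=1 Δ0: f=0 h=1 e=0 d=1 j=0 c=0 clk=1 a=1 b=0 g=1
  Δ1: clk:1→0
  (1Δ to stable)
t=2 Δ0: f=0 h=1 e=0 d=1 j=0 c=0 clk=0 a=1 b=0 g=1
  Δ1: clk:0→1
  Δ2: b:0→1
  (2Δ to stable)
t=3 Δ0: f=0 h=1 e=0 d=1 j=0 c=0 clk=1 a=1 b=1 g=1
  Δ1: clk:1→0
  (1Δ to stable)

1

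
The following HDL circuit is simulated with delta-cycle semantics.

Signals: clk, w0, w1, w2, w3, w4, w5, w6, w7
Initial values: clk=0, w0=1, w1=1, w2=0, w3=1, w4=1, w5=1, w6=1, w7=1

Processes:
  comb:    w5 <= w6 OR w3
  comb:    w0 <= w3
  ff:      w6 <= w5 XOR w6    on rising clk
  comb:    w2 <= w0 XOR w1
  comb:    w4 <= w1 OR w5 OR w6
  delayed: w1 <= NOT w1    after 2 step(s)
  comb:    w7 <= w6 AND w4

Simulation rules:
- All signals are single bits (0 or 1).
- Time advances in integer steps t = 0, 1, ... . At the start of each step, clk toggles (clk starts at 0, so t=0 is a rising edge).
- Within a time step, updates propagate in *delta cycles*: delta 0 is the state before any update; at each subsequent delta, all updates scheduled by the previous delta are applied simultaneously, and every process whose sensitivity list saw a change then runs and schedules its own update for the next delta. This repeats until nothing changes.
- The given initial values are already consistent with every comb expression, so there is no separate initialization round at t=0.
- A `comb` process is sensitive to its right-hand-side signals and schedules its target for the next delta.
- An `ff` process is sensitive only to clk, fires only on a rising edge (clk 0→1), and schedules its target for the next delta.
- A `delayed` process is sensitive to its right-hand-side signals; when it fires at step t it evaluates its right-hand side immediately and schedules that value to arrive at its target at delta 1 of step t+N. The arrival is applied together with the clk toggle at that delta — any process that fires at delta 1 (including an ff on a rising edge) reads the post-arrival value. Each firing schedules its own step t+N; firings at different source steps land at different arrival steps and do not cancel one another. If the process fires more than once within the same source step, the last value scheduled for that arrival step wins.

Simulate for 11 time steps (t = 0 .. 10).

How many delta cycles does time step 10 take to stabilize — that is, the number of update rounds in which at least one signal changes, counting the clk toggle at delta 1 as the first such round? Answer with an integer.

[bits: w7,w2,w5,w6,w0,w4,w3,w1,clk]
t=0: Δ0=101111110 Δ1=101111111 Δ2=101011111 Δ3=001011111 | 3Δ
t=1: Δ0=001011111 Δ1=001011110 | 1Δ
t=2: Δ0=001011110 Δ1=001011111 Δ2=001111111 Δ3=101111111 | 3Δ
t=3: Δ0=101111111 Δ1=101111110 | 1Δ
t=4: Δ0=101111110 Δ1=101111111 Δ2=101011111 Δ3=001011111 | 3Δ
t=5: Δ0=001011111 Δ1=001011110 | 1Δ
t=6: Δ0=001011110 Δ1=001011111 Δ2=001111111 Δ3=101111111 | 3Δ
t=7: Δ0=101111111 Δ1=101111110 | 1Δ
t=8: Δ0=101111110 Δ1=101111111 Δ2=101011111 Δ3=001011111 | 3Δ
t=9: Δ0=001011111 Δ1=001011110 | 1Δ
t=10: Δ0=001011110 Δ1=001011111 Δ2=001111111 Δ3=101111111 | 3Δ

3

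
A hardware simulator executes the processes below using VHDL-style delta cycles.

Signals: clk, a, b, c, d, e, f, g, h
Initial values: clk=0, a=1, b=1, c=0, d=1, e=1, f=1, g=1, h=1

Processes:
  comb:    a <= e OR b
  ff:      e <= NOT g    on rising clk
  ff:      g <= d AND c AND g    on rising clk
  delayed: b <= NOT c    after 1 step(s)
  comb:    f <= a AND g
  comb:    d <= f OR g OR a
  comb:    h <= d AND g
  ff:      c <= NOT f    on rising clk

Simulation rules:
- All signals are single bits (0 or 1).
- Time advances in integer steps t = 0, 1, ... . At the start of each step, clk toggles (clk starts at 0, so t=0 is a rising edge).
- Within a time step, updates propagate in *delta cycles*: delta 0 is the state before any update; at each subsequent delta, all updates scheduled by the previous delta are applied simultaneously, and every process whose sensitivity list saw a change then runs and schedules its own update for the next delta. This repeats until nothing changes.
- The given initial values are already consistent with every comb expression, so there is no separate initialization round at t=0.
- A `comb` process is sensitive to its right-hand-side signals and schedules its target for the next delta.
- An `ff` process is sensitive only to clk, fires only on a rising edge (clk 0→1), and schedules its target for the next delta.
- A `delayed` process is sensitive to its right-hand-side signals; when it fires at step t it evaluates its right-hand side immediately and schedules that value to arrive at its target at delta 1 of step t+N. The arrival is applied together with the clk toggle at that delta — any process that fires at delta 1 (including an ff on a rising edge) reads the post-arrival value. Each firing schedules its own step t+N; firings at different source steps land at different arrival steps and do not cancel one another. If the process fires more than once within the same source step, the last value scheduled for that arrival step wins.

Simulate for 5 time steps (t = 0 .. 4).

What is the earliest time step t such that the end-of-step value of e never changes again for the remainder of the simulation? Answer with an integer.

t0.Δ0 b=1 clk=0 c=0 h=1 g=1 f=1 a=1 d=1 e=1
t0.Δ1 b=1 clk=1 c=0 h=1 g=1 f=1 a=1 d=1 e=1
t0.Δ2 b=1 clk=1 c=0 h=1 g=0 f=1 a=1 d=1 e=0
t0.Δ3 b=1 clk=1 c=0 h=0 g=0 f=0 a=1 d=1 e=0
t1.Δ0 b=1 clk=1 c=0 h=0 g=0 f=0 a=1 d=1 e=0
t1.Δ1 b=1 clk=0 c=0 h=0 g=0 f=0 a=1 d=1 e=0
t2.Δ0 b=1 clk=0 c=0 h=0 g=0 f=0 a=1 d=1 e=0
t2.Δ1 b=1 clk=1 c=0 h=0 g=0 f=0 a=1 d=1 e=0
t2.Δ2 b=1 clk=1 c=1 h=0 g=0 f=0 a=1 d=1 e=1
t3.Δ0 b=1 clk=1 c=1 h=0 g=0 f=0 a=1 d=1 e=1
t3.Δ1 b=0 clk=0 c=1 h=0 g=0 f=0 a=1 d=1 e=1
t4.Δ0 b=0 clk=0 c=1 h=0 g=0 f=0 a=1 d=1 e=1
t4.Δ1 b=0 clk=1 c=1 h=0 g=0 f=0 a=1 d=1 e=1

2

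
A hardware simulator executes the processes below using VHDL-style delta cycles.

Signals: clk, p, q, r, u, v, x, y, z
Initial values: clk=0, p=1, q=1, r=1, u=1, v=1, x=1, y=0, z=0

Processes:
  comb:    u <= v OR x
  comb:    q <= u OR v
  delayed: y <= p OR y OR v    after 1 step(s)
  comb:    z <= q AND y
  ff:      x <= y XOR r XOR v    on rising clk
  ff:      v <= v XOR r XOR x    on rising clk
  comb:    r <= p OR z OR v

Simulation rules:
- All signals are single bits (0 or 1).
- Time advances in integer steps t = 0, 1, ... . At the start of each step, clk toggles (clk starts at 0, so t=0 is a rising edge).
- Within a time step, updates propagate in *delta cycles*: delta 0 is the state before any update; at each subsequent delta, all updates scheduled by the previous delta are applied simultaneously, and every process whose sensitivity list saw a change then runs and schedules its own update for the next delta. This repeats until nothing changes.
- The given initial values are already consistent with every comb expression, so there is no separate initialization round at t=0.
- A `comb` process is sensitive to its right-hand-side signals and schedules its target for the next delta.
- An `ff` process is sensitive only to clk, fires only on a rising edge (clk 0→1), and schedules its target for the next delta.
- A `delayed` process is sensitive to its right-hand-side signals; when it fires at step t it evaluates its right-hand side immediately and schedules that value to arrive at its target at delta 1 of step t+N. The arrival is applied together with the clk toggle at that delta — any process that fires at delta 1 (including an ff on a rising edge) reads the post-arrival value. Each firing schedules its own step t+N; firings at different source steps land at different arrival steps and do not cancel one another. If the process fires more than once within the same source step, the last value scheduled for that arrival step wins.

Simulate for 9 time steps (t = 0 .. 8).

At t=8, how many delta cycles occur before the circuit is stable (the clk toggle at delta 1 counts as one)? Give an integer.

t0.Δ0 r=1 x=1 u=1 q=1 y=0 clk=0 z=0 p=1 v=1
t0.Δ1 r=1 x=1 u=1 q=1 y=0 clk=1 z=0 p=1 v=1
t0.Δ2 r=1 x=0 u=1 q=1 y=0 clk=1 z=0 p=1 v=1
t1.Δ0 r=1 x=0 u=1 q=1 y=0 clk=1 z=0 p=1 v=1
t1.Δ1 r=1 x=0 u=1 q=1 y=0 clk=0 z=0 p=1 v=1
t2.Δ0 r=1 x=0 u=1 q=1 y=0 clk=0 z=0 p=1 v=1
t2.Δ1 r=1 x=0 u=1 q=1 y=0 clk=1 z=0 p=1 v=1
t2.Δ2 r=1 x=0 u=1 q=1 y=0 clk=1 z=0 p=1 v=0
t2.Δ3 r=1 x=0 u=0 q=1 y=0 clk=1 z=0 p=1 v=0
t2.Δ4 r=1 x=0 u=0 q=0 y=0 clk=1 z=0 p=1 v=0
t3.Δ0 r=1 x=0 u=0 q=0 y=0 clk=1 z=0 p=1 v=0
t3.Δ1 r=1 x=0 u=0 q=0 y=1 clk=0 z=0 p=1 v=0
t4.Δ0 r=1 x=0 u=0 q=0 y=1 clk=0 z=0 p=1 v=0
t4.Δ1 r=1 x=0 u=0 q=0 y=1 clk=1 z=0 p=1 v=0
t4.Δ2 r=1 x=0 u=0 q=0 y=1 clk=1 z=0 p=1 v=1
t4.Δ3 r=1 x=0 u=1 q=1 y=1 clk=1 z=0 p=1 v=1
t4.Δ4 r=1 x=0 u=1 q=1 y=1 clk=1 z=1 p=1 v=1
t5.Δ0 r=1 x=0 u=1 q=1 y=1 clk=1 z=1 p=1 v=1
t5.Δ1 r=1 x=0 u=1 q=1 y=1 clk=0 z=1 p=1 v=1
t6.Δ0 r=1 x=0 u=1 q=1 y=1 clk=0 z=1 p=1 v=1
t6.Δ1 r=1 x=0 u=1 q=1 y=1 clk=1 z=1 p=1 v=1
t6.Δ2 r=1 x=1 u=1 q=1 y=1 clk=1 z=1 p=1 v=0
t7.Δ0 r=1 x=1 u=1 q=1 y=1 clk=1 z=1 p=1 v=0
t7.Δ1 r=1 x=1 u=1 q=1 y=1 clk=0 z=1 p=1 v=0
t8.Δ0 r=1 x=1 u=1 q=1 y=1 clk=0 z=1 p=1 v=0
t8.Δ1 r=1 x=1 u=1 q=1 y=1 clk=1 z=1 p=1 v=0
t8.Δ2 r=1 x=0 u=1 q=1 y=1 clk=1 z=1 p=1 v=0
t8.Δ3 r=1 x=0 u=0 q=1 y=1 clk=1 z=1 p=1 v=0
t8.Δ4 r=1 x=0 u=0 q=0 y=1 clk=1 z=1 p=1 v=0
t8.Δ5 r=1 x=0 u=0 q=0 y=1 clk=1 z=0 p=1 v=0

5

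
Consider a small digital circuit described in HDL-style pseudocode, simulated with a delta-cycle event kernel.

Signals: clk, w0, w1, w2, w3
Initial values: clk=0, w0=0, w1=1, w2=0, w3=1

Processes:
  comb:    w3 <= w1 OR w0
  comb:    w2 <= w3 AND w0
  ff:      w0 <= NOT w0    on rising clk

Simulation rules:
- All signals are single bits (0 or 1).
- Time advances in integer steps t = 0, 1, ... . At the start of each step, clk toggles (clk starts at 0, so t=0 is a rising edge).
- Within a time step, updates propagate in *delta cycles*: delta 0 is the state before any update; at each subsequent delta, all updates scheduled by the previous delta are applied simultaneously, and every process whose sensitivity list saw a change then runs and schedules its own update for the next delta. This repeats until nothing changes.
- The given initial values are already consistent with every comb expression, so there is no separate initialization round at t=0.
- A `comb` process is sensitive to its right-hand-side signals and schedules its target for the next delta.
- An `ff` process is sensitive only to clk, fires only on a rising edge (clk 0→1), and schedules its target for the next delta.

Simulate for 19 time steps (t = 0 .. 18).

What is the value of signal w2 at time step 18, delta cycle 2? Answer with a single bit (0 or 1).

1

t0.Δ0 w1=1 clk=0 w2=0 w3=1 w0=0
t0.Δ1 w1=1 clk=1 w2=0 w3=1 w0=0
t0.Δ2 w1=1 clk=1 w2=0 w3=1 w0=1
t0.Δ3 w1=1 clk=1 w2=1 w3=1 w0=1
t1.Δ0 w1=1 clk=1 w2=1 w3=1 w0=1
t1.Δ1 w1=1 clk=0 w2=1 w3=1 w0=1
t2.Δ0 w1=1 clk=0 w2=1 w3=1 w0=1
t2.Δ1 w1=1 clk=1 w2=1 w3=1 w0=1
t2.Δ2 w1=1 clk=1 w2=1 w3=1 w0=0
t2.Δ3 w1=1 clk=1 w2=0 w3=1 w0=0
t3.Δ0 w1=1 clk=1 w2=0 w3=1 w0=0
t3.Δ1 w1=1 clk=0 w2=0 w3=1 w0=0
t4.Δ0 w1=1 clk=0 w2=0 w3=1 w0=0
t4.Δ1 w1=1 clk=1 w2=0 w3=1 w0=0
t4.Δ2 w1=1 clk=1 w2=0 w3=1 w0=1
t4.Δ3 w1=1 clk=1 w2=1 w3=1 w0=1
t5.Δ0 w1=1 clk=1 w2=1 w3=1 w0=1
t5.Δ1 w1=1 clk=0 w2=1 w3=1 w0=1
t6.Δ0 w1=1 clk=0 w2=1 w3=1 w0=1
t6.Δ1 w1=1 clk=1 w2=1 w3=1 w0=1
t6.Δ2 w1=1 clk=1 w2=1 w3=1 w0=0
t6.Δ3 w1=1 clk=1 w2=0 w3=1 w0=0
t7.Δ0 w1=1 clk=1 w2=0 w3=1 w0=0
t7.Δ1 w1=1 clk=0 w2=0 w3=1 w0=0
t8.Δ0 w1=1 clk=0 w2=0 w3=1 w0=0
t8.Δ1 w1=1 clk=1 w2=0 w3=1 w0=0
t8.Δ2 w1=1 clk=1 w2=0 w3=1 w0=1
t8.Δ3 w1=1 clk=1 w2=1 w3=1 w0=1
t9.Δ0 w1=1 clk=1 w2=1 w3=1 w0=1
t9.Δ1 w1=1 clk=0 w2=1 w3=1 w0=1
t10.Δ0 w1=1 clk=0 w2=1 w3=1 w0=1
t10.Δ1 w1=1 clk=1 w2=1 w3=1 w0=1
t10.Δ2 w1=1 clk=1 w2=1 w3=1 w0=0
t10.Δ3 w1=1 clk=1 w2=0 w3=1 w0=0
t11.Δ0 w1=1 clk=1 w2=0 w3=1 w0=0
t11.Δ1 w1=1 clk=0 w2=0 w3=1 w0=0
t12.Δ0 w1=1 clk=0 w2=0 w3=1 w0=0
t12.Δ1 w1=1 clk=1 w2=0 w3=1 w0=0
t12.Δ2 w1=1 clk=1 w2=0 w3=1 w0=1
t12.Δ3 w1=1 clk=1 w2=1 w3=1 w0=1
t13.Δ0 w1=1 clk=1 w2=1 w3=1 w0=1
t13.Δ1 w1=1 clk=0 w2=1 w3=1 w0=1
t14.Δ0 w1=1 clk=0 w2=1 w3=1 w0=1
t14.Δ1 w1=1 clk=1 w2=1 w3=1 w0=1
t14.Δ2 w1=1 clk=1 w2=1 w3=1 w0=0
t14.Δ3 w1=1 clk=1 w2=0 w3=1 w0=0
t15.Δ0 w1=1 clk=1 w2=0 w3=1 w0=0
t15.Δ1 w1=1 clk=0 w2=0 w3=1 w0=0
t16.Δ0 w1=1 clk=0 w2=0 w3=1 w0=0
t16.Δ1 w1=1 clk=1 w2=0 w3=1 w0=0
t16.Δ2 w1=1 clk=1 w2=0 w3=1 w0=1
t16.Δ3 w1=1 clk=1 w2=1 w3=1 w0=1
t17.Δ0 w1=1 clk=1 w2=1 w3=1 w0=1
t17.Δ1 w1=1 clk=0 w2=1 w3=1 w0=1
t18.Δ0 w1=1 clk=0 w2=1 w3=1 w0=1
t18.Δ1 w1=1 clk=1 w2=1 w3=1 w0=1
t18.Δ2 w1=1 clk=1 w2=1 w3=1 w0=0
t18.Δ3 w1=1 clk=1 w2=0 w3=1 w0=0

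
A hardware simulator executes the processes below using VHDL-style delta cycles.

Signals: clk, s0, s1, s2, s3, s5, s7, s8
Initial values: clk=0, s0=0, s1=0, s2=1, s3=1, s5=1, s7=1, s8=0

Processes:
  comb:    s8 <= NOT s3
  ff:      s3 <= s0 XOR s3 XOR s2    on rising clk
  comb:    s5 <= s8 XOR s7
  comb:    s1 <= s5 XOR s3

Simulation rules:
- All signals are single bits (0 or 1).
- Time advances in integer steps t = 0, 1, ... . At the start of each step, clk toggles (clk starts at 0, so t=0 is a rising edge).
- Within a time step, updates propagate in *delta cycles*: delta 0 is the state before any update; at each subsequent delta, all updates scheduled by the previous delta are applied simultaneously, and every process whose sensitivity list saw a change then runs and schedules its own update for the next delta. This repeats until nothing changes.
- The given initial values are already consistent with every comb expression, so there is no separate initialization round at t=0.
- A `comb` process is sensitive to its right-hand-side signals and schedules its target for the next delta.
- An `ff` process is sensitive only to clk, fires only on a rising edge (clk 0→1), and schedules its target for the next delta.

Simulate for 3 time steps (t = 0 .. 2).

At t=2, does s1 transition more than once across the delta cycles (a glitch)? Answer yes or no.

yes

[bits: s8,s7,s3,s1,s5,s0,s2,clk]
t=0: Δ0=01101010 Δ1=01101011 Δ2=01001011 Δ3=11011011 Δ4=11010011 Δ5=11000011 | 5Δ
t=1: Δ0=11000011 Δ1=11000010 | 1Δ
t=2: Δ0=11000010 Δ1=11000011 Δ2=11100011 Δ3=01110011 Δ4=01111011 Δ5=01101011 | 5Δ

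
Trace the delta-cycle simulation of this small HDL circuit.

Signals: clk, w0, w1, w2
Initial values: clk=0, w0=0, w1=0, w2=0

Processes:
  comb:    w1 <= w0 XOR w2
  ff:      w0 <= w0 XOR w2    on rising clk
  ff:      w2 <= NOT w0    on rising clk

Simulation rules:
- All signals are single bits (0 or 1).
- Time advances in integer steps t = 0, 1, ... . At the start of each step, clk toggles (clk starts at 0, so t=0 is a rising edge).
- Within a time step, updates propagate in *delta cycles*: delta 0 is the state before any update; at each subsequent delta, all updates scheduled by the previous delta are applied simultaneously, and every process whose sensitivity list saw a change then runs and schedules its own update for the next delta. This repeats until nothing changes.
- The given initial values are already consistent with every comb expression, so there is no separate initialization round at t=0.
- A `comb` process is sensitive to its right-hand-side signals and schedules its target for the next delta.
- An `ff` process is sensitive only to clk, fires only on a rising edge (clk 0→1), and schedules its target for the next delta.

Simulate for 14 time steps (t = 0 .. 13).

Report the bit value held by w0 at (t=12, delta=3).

0

t=0 Δ0: w2=0 clk=0 w0=0 w1=0
  Δ1: clk:0→1
  Δ2: w2:0→1
  Δ3: w1:0→1
  (3Δ to stable)
t=1 Δ0: w2=1 clk=1 w0=0 w1=1
  Δ1: clk:1→0
  (1Δ to stable)
t=2 Δ0: w2=1 clk=0 w0=0 w1=1
  Δ1: clk:0→1
  Δ2: w0:0→1
  Δ3: w1:1→0
  (3Δ to stable)
t=3 Δ0: w2=1 clk=1 w0=1 w1=0
  Δ1: clk:1→0
  (1Δ to stable)
t=4 Δ0: w2=1 clk=0 w0=1 w1=0
  Δ1: clk:0→1
  Δ2: w2:1→0, w0:1→0
  (2Δ to stable)
t=5 Δ0: w2=0 clk=1 w0=0 w1=0
  Δ1: clk:1→0
  (1Δ to stable)
t=6 Δ0: w2=0 clk=0 w0=0 w1=0
  Δ1: clk:0→1
  Δ2: w2:0→1
  Δ3: w1:0→1
  (3Δ to stable)
t=7 Δ0: w2=1 clk=1 w0=0 w1=1
  Δ1: clk:1→0
  (1Δ to stable)
t=8 Δ0: w2=1 clk=0 w0=0 w1=1
  Δ1: clk:0→1
  Δ2: w0:0→1
  Δ3: w1:1→0
  (3Δ to stable)
t=9 Δ0: w2=1 clk=1 w0=1 w1=0
  Δ1: clk:1→0
  (1Δ to stable)
t=10 Δ0: w2=1 clk=0 w0=1 w1=0
  Δ1: clk:0→1
  Δ2: w2:1→0, w0:1→0
  (2Δ to stable)
t=11 Δ0: w2=0 clk=1 w0=0 w1=0
  Δ1: clk:1→0
  (1Δ to stable)
t=12 Δ0: w2=0 clk=0 w0=0 w1=0
  Δ1: clk:0→1
  Δ2: w2:0→1
  Δ3: w1:0→1
  (3Δ to stable)
t=13 Δ0: w2=1 clk=1 w0=0 w1=1
  Δ1: clk:1→0
  (1Δ to stable)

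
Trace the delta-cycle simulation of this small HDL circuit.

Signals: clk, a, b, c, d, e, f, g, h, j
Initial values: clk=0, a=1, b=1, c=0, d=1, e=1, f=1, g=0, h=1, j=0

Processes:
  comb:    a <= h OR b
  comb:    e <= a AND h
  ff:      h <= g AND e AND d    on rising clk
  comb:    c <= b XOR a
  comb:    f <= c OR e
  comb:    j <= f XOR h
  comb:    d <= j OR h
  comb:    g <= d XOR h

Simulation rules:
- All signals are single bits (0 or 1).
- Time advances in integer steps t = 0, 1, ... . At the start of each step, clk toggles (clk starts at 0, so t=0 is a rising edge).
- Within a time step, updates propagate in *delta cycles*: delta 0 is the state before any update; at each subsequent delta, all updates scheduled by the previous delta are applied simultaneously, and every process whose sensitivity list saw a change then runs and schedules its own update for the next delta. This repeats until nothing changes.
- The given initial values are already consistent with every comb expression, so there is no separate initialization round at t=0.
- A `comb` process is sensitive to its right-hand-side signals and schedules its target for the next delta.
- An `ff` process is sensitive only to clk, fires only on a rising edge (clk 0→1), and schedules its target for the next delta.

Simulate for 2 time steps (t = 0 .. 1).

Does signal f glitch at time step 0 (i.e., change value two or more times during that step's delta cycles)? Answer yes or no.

no

t=0 Δ0: a=1 e=1 b=1 d=1 clk=0 h=1 c=0 f=1 g=0 j=0
  Δ1: clk:0→1
  Δ2: h:1→0
  Δ3: e:1→0, d:1→0, g:0→1, j:0→1
  Δ4: d:0→1, f:1→0, g:1→0
  Δ5: g:0→1, j:1→0
  Δ6: d:1→0
  Δ7: g:1→0
  (7Δ to stable)
t=1 Δ0: a=1 e=0 b=1 d=0 clk=1 h=0 c=0 f=0 g=0 j=0
  Δ1: clk:1→0
  (1Δ to stable)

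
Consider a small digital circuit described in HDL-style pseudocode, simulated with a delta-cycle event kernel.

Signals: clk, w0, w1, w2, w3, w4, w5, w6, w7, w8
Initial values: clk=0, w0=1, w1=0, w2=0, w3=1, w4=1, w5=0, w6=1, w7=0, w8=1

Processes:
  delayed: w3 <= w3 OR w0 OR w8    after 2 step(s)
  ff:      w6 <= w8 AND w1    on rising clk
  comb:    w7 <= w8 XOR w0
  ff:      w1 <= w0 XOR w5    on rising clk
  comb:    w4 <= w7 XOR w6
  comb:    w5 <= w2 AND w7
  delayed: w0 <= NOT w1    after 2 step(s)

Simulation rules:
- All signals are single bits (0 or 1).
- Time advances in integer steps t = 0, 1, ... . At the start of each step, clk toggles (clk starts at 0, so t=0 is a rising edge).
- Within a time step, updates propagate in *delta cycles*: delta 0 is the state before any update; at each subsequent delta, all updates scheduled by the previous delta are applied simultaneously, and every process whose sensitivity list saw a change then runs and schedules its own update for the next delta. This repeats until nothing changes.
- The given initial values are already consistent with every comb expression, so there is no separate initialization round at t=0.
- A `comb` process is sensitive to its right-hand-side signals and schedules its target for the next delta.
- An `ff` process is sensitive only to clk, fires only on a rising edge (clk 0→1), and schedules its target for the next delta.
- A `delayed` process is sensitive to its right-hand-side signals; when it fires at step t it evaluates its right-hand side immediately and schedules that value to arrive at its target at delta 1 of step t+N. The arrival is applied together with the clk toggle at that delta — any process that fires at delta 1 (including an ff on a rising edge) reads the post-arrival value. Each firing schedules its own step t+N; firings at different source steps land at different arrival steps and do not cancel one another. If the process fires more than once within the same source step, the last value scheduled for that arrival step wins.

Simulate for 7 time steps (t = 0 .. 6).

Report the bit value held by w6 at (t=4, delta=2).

[bits: w6,w2,w3,w8,w4,w7,w1,w0,w5,clk]
t=0: Δ0=1011100100 Δ1=1011100101 Δ2=0011101101 Δ3=0011001101 | 3Δ
t=1: Δ0=0011001101 Δ1=0011001100 | 1Δ
t=2: Δ0=0011001100 Δ1=0011001001 Δ2=1011010001 | 2Δ
t=3: Δ0=1011010001 Δ1=1011010000 | 1Δ
t=4: Δ0=1011010000 Δ1=1011010101 Δ2=0011001101 | 2Δ
t=5: Δ0=0011001101 Δ1=0011001100 | 1Δ
t=6: Δ0=0011001100 Δ1=0011001001 Δ2=1011010001 | 2Δ

0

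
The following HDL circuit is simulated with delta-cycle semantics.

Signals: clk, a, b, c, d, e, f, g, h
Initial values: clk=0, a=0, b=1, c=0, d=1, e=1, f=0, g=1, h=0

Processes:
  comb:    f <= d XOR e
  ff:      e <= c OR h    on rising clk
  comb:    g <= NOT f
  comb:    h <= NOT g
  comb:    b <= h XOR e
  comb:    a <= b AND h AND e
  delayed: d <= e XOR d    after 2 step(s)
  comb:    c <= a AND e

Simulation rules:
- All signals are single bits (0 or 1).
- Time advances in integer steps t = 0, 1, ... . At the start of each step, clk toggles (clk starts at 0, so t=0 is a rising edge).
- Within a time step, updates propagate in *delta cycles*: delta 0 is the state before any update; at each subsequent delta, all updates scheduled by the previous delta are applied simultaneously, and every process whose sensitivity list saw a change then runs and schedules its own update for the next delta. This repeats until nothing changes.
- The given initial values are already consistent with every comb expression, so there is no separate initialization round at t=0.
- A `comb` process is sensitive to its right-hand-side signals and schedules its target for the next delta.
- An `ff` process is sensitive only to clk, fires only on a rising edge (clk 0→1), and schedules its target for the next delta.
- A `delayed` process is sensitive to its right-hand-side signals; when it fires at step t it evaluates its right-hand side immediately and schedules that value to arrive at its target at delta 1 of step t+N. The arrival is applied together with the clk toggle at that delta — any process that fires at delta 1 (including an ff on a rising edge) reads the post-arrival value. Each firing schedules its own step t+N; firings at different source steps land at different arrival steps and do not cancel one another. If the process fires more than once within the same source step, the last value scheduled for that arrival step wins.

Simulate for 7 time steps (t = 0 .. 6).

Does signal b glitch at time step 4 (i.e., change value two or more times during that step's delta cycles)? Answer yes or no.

yes

[bits: g,h,e,d,f,b,c,clk,a]
t=0: Δ0=101101000 Δ1=101101010 Δ2=100101010 Δ3=100110010 Δ4=000110010 Δ5=010110010 Δ6=010111010 | 6Δ
t=1: Δ0=010111010 Δ1=010111000 | 1Δ
t=2: Δ0=010111000 Δ1=010111010 Δ2=011111010 Δ3=011100011 Δ4=111100110 Δ5=101100010 Δ6=101101010 | 6Δ
t=3: Δ0=101101010 Δ1=101101000 | 1Δ
t=4: Δ0=101101000 Δ1=101001010 Δ2=100011010 Δ3=000000010 Δ4=110000010 Δ5=100001010 Δ6=100000010 | 6Δ
t=5: Δ0=100000010 Δ1=100000000 | 1Δ
t=6: Δ0=100000000 Δ1=100000010 | 1Δ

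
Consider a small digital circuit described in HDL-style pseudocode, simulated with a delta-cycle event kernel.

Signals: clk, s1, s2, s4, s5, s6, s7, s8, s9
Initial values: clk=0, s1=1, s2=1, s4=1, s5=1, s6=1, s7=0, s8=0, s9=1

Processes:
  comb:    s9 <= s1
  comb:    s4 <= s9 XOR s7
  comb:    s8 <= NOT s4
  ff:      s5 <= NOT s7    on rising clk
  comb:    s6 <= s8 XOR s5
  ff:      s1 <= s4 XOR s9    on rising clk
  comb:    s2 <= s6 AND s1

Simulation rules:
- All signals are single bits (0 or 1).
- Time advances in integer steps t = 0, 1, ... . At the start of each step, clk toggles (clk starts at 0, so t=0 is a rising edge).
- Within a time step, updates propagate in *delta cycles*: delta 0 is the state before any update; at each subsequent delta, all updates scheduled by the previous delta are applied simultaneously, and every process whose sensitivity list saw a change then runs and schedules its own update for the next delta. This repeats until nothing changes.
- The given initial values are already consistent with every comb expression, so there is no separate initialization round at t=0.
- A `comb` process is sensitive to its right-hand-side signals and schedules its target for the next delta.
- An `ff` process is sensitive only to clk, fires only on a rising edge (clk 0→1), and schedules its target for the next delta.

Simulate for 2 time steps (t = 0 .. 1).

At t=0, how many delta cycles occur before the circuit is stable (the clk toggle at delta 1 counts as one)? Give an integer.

t0.Δ0 clk=0 s6=1 s9=1 s2=1 s1=1 s5=1 s7=0 s4=1 s8=0
t0.Δ1 clk=1 s6=1 s9=1 s2=1 s1=1 s5=1 s7=0 s4=1 s8=0
t0.Δ2 clk=1 s6=1 s9=1 s2=1 s1=0 s5=1 s7=0 s4=1 s8=0
t0.Δ3 clk=1 s6=1 s9=0 s2=0 s1=0 s5=1 s7=0 s4=1 s8=0
t0.Δ4 clk=1 s6=1 s9=0 s2=0 s1=0 s5=1 s7=0 s4=0 s8=0
t0.Δ5 clk=1 s6=1 s9=0 s2=0 s1=0 s5=1 s7=0 s4=0 s8=1
t0.Δ6 clk=1 s6=0 s9=0 s2=0 s1=0 s5=1 s7=0 s4=0 s8=1
t1.Δ0 clk=1 s6=0 s9=0 s2=0 s1=0 s5=1 s7=0 s4=0 s8=1
t1.Δ1 clk=0 s6=0 s9=0 s2=0 s1=0 s5=1 s7=0 s4=0 s8=1

6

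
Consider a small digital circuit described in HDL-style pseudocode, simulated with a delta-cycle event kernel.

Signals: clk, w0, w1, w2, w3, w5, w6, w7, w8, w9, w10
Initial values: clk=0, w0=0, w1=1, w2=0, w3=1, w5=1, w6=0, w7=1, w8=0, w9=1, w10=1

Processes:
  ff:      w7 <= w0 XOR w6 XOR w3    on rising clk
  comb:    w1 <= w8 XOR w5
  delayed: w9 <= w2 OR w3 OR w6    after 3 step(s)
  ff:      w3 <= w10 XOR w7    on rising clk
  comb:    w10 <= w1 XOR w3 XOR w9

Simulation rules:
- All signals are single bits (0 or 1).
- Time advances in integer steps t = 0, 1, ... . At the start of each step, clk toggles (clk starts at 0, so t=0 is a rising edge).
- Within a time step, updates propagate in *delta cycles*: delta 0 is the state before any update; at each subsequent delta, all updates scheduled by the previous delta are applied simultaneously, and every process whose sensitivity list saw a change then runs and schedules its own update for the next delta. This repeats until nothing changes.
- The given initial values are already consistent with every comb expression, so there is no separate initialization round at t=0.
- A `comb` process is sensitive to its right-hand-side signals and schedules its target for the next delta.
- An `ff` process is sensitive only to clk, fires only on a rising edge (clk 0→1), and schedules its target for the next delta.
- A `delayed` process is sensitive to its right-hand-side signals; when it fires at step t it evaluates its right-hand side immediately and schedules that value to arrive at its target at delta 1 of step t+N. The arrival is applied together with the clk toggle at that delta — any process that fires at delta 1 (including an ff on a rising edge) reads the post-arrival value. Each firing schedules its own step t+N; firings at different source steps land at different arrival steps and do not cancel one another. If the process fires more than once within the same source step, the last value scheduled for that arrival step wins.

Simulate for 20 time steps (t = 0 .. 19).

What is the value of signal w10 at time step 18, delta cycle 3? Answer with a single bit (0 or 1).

t0.Δ0 w10=1 clk=0 w8=0 w5=1 w0=0 w7=1 w1=1 w9=1 w2=0 w6=0 w3=1
t0.Δ1 w10=1 clk=1 w8=0 w5=1 w0=0 w7=1 w1=1 w9=1 w2=0 w6=0 w3=1
t0.Δ2 w10=1 clk=1 w8=0 w5=1 w0=0 w7=1 w1=1 w9=1 w2=0 w6=0 w3=0
t0.Δ3 w10=0 clk=1 w8=0 w5=1 w0=0 w7=1 w1=1 w9=1 w2=0 w6=0 w3=0
t1.Δ0 w10=0 clk=1 w8=0 w5=1 w0=0 w7=1 w1=1 w9=1 w2=0 w6=0 w3=0
t1.Δ1 w10=0 clk=0 w8=0 w5=1 w0=0 w7=1 w1=1 w9=1 w2=0 w6=0 w3=0
t2.Δ0 w10=0 clk=0 w8=0 w5=1 w0=0 w7=1 w1=1 w9=1 w2=0 w6=0 w3=0
t2.Δ1 w10=0 clk=1 w8=0 w5=1 w0=0 w7=1 w1=1 w9=1 w2=0 w6=0 w3=0
t2.Δ2 w10=0 clk=1 w8=0 w5=1 w0=0 w7=0 w1=1 w9=1 w2=0 w6=0 w3=1
t2.Δ3 w10=1 clk=1 w8=0 w5=1 w0=0 w7=0 w1=1 w9=1 w2=0 w6=0 w3=1
t3.Δ0 w10=1 clk=1 w8=0 w5=1 w0=0 w7=0 w1=1 w9=1 w2=0 w6=0 w3=1
t3.Δ1 w10=1 clk=0 w8=0 w5=1 w0=0 w7=0 w1=1 w9=0 w2=0 w6=0 w3=1
t3.Δ2 w10=0 clk=0 w8=0 w5=1 w0=0 w7=0 w1=1 w9=0 w2=0 w6=0 w3=1
t4.Δ0 w10=0 clk=0 w8=0 w5=1 w0=0 w7=0 w1=1 w9=0 w2=0 w6=0 w3=1
t4.Δ1 w10=0 clk=1 w8=0 w5=1 w0=0 w7=0 w1=1 w9=0 w2=0 w6=0 w3=1
t4.Δ2 w10=0 clk=1 w8=0 w5=1 w0=0 w7=1 w1=1 w9=0 w2=0 w6=0 w3=0
t4.Δ3 w10=1 clk=1 w8=0 w5=1 w0=0 w7=1 w1=1 w9=0 w2=0 w6=0 w3=0
t5.Δ0 w10=1 clk=1 w8=0 w5=1 w0=0 w7=1 w1=1 w9=0 w2=0 w6=0 w3=0
t5.Δ1 w10=1 clk=0 w8=0 w5=1 w0=0 w7=1 w1=1 w9=1 w2=0 w6=0 w3=0
t5.Δ2 w10=0 clk=0 w8=0 w5=1 w0=0 w7=1 w1=1 w9=1 w2=0 w6=0 w3=0
t6.Δ0 w10=0 clk=0 w8=0 w5=1 w0=0 w7=1 w1=1 w9=1 w2=0 w6=0 w3=0
t6.Δ1 w10=0 clk=1 w8=0 w5=1 w0=0 w7=1 w1=1 w9=1 w2=0 w6=0 w3=0
t6.Δ2 w10=0 clk=1 w8=0 w5=1 w0=0 w7=0 w1=1 w9=1 w2=0 w6=0 w3=1
t6.Δ3 w10=1 clk=1 w8=0 w5=1 w0=0 w7=0 w1=1 w9=1 w2=0 w6=0 w3=1
t7.Δ0 w10=1 clk=1 w8=0 w5=1 w0=0 w7=0 w1=1 w9=1 w2=0 w6=0 w3=1
t7.Δ1 w10=1 clk=0 w8=0 w5=1 w0=0 w7=0 w1=1 w9=0 w2=0 w6=0 w3=1
t7.Δ2 w10=0 clk=0 w8=0 w5=1 w0=0 w7=0 w1=1 w9=0 w2=0 w6=0 w3=1
t8.Δ0 w10=0 clk=0 w8=0 w5=1 w0=0 w7=0 w1=1 w9=0 w2=0 w6=0 w3=1
t8.Δ1 w10=0 clk=1 w8=0 w5=1 w0=0 w7=0 w1=1 w9=0 w2=0 w6=0 w3=1
t8.Δ2 w10=0 clk=1 w8=0 w5=1 w0=0 w7=1 w1=1 w9=0 w2=0 w6=0 w3=0
t8.Δ3 w10=1 clk=1 w8=0 w5=1 w0=0 w7=1 w1=1 w9=0 w2=0 w6=0 w3=0
t9.Δ0 w10=1 clk=1 w8=0 w5=1 w0=0 w7=1 w1=1 w9=0 w2=0 w6=0 w3=0
t9.Δ1 w10=1 clk=0 w8=0 w5=1 w0=0 w7=1 w1=1 w9=1 w2=0 w6=0 w3=0
t9.Δ2 w10=0 clk=0 w8=0 w5=1 w0=0 w7=1 w1=1 w9=1 w2=0 w6=0 w3=0
t10.Δ0 w10=0 clk=0 w8=0 w5=1 w0=0 w7=1 w1=1 w9=1 w2=0 w6=0 w3=0
t10.Δ1 w10=0 clk=1 w8=0 w5=1 w0=0 w7=1 w1=1 w9=1 w2=0 w6=0 w3=0
t10.Δ2 w10=0 clk=1 w8=0 w5=1 w0=0 w7=0 w1=1 w9=1 w2=0 w6=0 w3=1
t10.Δ3 w10=1 clk=1 w8=0 w5=1 w0=0 w7=0 w1=1 w9=1 w2=0 w6=0 w3=1
t11.Δ0 w10=1 clk=1 w8=0 w5=1 w0=0 w7=0 w1=1 w9=1 w2=0 w6=0 w3=1
t11.Δ1 w10=1 clk=0 w8=0 w5=1 w0=0 w7=0 w1=1 w9=0 w2=0 w6=0 w3=1
t11.Δ2 w10=0 clk=0 w8=0 w5=1 w0=0 w7=0 w1=1 w9=0 w2=0 w6=0 w3=1
t12.Δ0 w10=0 clk=0 w8=0 w5=1 w0=0 w7=0 w1=1 w9=0 w2=0 w6=0 w3=1
t12.Δ1 w10=0 clk=1 w8=0 w5=1 w0=0 w7=0 w1=1 w9=0 w2=0 w6=0 w3=1
t12.Δ2 w10=0 clk=1 w8=0 w5=1 w0=0 w7=1 w1=1 w9=0 w2=0 w6=0 w3=0
t12.Δ3 w10=1 clk=1 w8=0 w5=1 w0=0 w7=1 w1=1 w9=0 w2=0 w6=0 w3=0
t13.Δ0 w10=1 clk=1 w8=0 w5=1 w0=0 w7=1 w1=1 w9=0 w2=0 w6=0 w3=0
t13.Δ1 w10=1 clk=0 w8=0 w5=1 w0=0 w7=1 w1=1 w9=1 w2=0 w6=0 w3=0
t13.Δ2 w10=0 clk=0 w8=0 w5=1 w0=0 w7=1 w1=1 w9=1 w2=0 w6=0 w3=0
t14.Δ0 w10=0 clk=0 w8=0 w5=1 w0=0 w7=1 w1=1 w9=1 w2=0 w6=0 w3=0
t14.Δ1 w10=0 clk=1 w8=0 w5=1 w0=0 w7=1 w1=1 w9=1 w2=0 w6=0 w3=0
t14.Δ2 w10=0 clk=1 w8=0 w5=1 w0=0 w7=0 w1=1 w9=1 w2=0 w6=0 w3=1
t14.Δ3 w10=1 clk=1 w8=0 w5=1 w0=0 w7=0 w1=1 w9=1 w2=0 w6=0 w3=1
t15.Δ0 w10=1 clk=1 w8=0 w5=1 w0=0 w7=0 w1=1 w9=1 w2=0 w6=0 w3=1
t15.Δ1 w10=1 clk=0 w8=0 w5=1 w0=0 w7=0 w1=1 w9=0 w2=0 w6=0 w3=1
t15.Δ2 w10=0 clk=0 w8=0 w5=1 w0=0 w7=0 w1=1 w9=0 w2=0 w6=0 w3=1
t16.Δ0 w10=0 clk=0 w8=0 w5=1 w0=0 w7=0 w1=1 w9=0 w2=0 w6=0 w3=1
t16.Δ1 w10=0 clk=1 w8=0 w5=1 w0=0 w7=0 w1=1 w9=0 w2=0 w6=0 w3=1
t16.Δ2 w10=0 clk=1 w8=0 w5=1 w0=0 w7=1 w1=1 w9=0 w2=0 w6=0 w3=0
t16.Δ3 w10=1 clk=1 w8=0 w5=1 w0=0 w7=1 w1=1 w9=0 w2=0 w6=0 w3=0
t17.Δ0 w10=1 clk=1 w8=0 w5=1 w0=0 w7=1 w1=1 w9=0 w2=0 w6=0 w3=0
t17.Δ1 w10=1 clk=0 w8=0 w5=1 w0=0 w7=1 w1=1 w9=1 w2=0 w6=0 w3=0
t17.Δ2 w10=0 clk=0 w8=0 w5=1 w0=0 w7=1 w1=1 w9=1 w2=0 w6=0 w3=0
t18.Δ0 w10=0 clk=0 w8=0 w5=1 w0=0 w7=1 w1=1 w9=1 w2=0 w6=0 w3=0
t18.Δ1 w10=0 clk=1 w8=0 w5=1 w0=0 w7=1 w1=1 w9=1 w2=0 w6=0 w3=0
t18.Δ2 w10=0 clk=1 w8=0 w5=1 w0=0 w7=0 w1=1 w9=1 w2=0 w6=0 w3=1
t18.Δ3 w10=1 clk=1 w8=0 w5=1 w0=0 w7=0 w1=1 w9=1 w2=0 w6=0 w3=1
t19.Δ0 w10=1 clk=1 w8=0 w5=1 w0=0 w7=0 w1=1 w9=1 w2=0 w6=0 w3=1
t19.Δ1 w10=1 clk=0 w8=0 w5=1 w0=0 w7=0 w1=1 w9=0 w2=0 w6=0 w3=1
t19.Δ2 w10=0 clk=0 w8=0 w5=1 w0=0 w7=0 w1=1 w9=0 w2=0 w6=0 w3=1

1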